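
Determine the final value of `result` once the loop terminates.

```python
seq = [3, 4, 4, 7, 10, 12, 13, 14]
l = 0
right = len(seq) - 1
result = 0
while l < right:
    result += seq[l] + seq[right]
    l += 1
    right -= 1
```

Let's trace through this code step by step.

Initialize: seq = [3, 4, 4, 7, 10, 12, 13, 14]
Initialize: l = 0
Initialize: right = 7
Initialize: result = 0
Entering loop: while l < right:
After iteration 1: l = 1, right = 6, result = 17
After iteration 2: l = 2, right = 5, result = 34
After iteration 3: l = 3, right = 4, result = 50
After iteration 4: l = 4, right = 3, result = 67
Loop ends.

Final answer: 67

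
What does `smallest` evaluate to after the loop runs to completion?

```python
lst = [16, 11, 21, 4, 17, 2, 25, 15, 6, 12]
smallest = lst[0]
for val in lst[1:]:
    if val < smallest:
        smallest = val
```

Let's trace through this code step by step.

Initialize: lst = [16, 11, 21, 4, 17, 2, 25, 15, 6, 12]
Initialize: smallest = 16
Entering loop: for val in lst[1:]:
After iteration 1: val = 11, smallest = 11
After iteration 2: val = 21, smallest = 11
After iteration 3: val = 4, smallest = 4
After iteration 4: val = 17, smallest = 4
After iteration 5: val = 2, smallest = 2
After iteration 6: val = 25, smallest = 2
After iteration 7: val = 15, smallest = 2
After iteration 8: val = 6, smallest = 2
After iteration 9: val = 12, smallest = 2
Loop ends.

Final answer: 2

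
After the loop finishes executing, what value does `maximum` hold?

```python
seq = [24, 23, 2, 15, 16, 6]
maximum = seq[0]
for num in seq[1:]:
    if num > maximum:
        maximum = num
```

Let's trace through this code step by step.

Initialize: seq = [24, 23, 2, 15, 16, 6]
Initialize: maximum = 24
Entering loop: for num in seq[1:]:
After iteration 1: num = 23, maximum = 24
After iteration 2: num = 2, maximum = 24
After iteration 3: num = 15, maximum = 24
After iteration 4: num = 16, maximum = 24
After iteration 5: num = 6, maximum = 24
Loop ends.

Final answer: 24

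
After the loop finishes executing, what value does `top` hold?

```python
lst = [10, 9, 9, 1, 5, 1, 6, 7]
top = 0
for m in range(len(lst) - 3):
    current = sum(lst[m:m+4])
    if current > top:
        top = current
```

Let's trace through this code step by step.

Initialize: lst = [10, 9, 9, 1, 5, 1, 6, 7]
Initialize: top = 0
Entering loop: for m in range(len(lst) - 3):
After iteration 1: m = 0, top = 29, current = 29
After iteration 2: m = 1, top = 29, current = 24
After iteration 3: m = 2, top = 29, current = 16
After iteration 4: m = 3, top = 29, current = 13
After iteration 5: m = 4, top = 29, current = 19
Loop ends.

Final answer: 29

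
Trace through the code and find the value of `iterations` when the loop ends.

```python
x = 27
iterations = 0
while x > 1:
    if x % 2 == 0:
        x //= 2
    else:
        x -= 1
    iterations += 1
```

Let's trace through this code step by step.

Initialize: x = 27
Initialize: iterations = 0
Entering loop: while x > 1:
After iteration 1: x = 26, iterations = 1
After iteration 2: x = 13, iterations = 2
After iteration 3: x = 12, iterations = 3
After iteration 4: x = 6, iterations = 4
After iteration 5: x = 3, iterations = 5
After iteration 6: x = 2, iterations = 6
After iteration 7: x = 1, iterations = 7
Loop ends.

Final answer: 7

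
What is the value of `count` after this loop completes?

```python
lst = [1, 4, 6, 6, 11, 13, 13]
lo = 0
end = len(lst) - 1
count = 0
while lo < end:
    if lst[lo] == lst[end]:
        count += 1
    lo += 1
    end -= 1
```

Let's trace through this code step by step.

Initialize: lst = [1, 4, 6, 6, 11, 13, 13]
Initialize: lo = 0
Initialize: end = 6
Initialize: count = 0
Entering loop: while lo < end:
After iteration 1: lo = 1, end = 5, count = 0
After iteration 2: lo = 2, end = 4, count = 0
After iteration 3: lo = 3, end = 3, count = 0
Loop ends.

Final answer: 0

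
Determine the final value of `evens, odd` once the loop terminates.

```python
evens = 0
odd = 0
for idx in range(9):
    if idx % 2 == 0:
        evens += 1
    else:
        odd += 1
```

Let's trace through this code step by step.

Initialize: evens = 0
Initialize: odd = 0
Entering loop: for idx in range(9):
After iteration 1: idx = 0, evens = 1, odd = 0
After iteration 2: idx = 1, evens = 1, odd = 1
After iteration 3: idx = 2, evens = 2, odd = 1
After iteration 4: idx = 3, evens = 2, odd = 2
After iteration 5: idx = 4, evens = 3, odd = 2
After iteration 6: idx = 5, evens = 3, odd = 3
After iteration 7: idx = 6, evens = 4, odd = 3
After iteration 8: idx = 7, evens = 4, odd = 4
After iteration 9: idx = 8, evens = 5, odd = 4
Loop ends.

Final answer: 5, 4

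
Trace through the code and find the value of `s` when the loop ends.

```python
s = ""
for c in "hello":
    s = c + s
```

Let's trace through this code step by step.

Initialize: s = ''
Entering loop: for c in "hello":
After iteration 1: c = 'h', s = 'h'
After iteration 2: c = 'e', s = 'eh'
After iteration 3: c = 'l', s = 'leh'
After iteration 4: c = 'l', s = 'lleh'
After iteration 5: c = 'o', s = 'olleh'
Loop ends.

Final answer: 'olleh'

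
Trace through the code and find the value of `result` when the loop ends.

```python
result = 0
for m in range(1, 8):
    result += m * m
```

Let's trace through this code step by step.

Initialize: result = 0
Entering loop: for m in range(1, 8):
After iteration 1: m = 1, result = 1
After iteration 2: m = 2, result = 5
After iteration 3: m = 3, result = 14
After iteration 4: m = 4, result = 30
After iteration 5: m = 5, result = 55
After iteration 6: m = 6, result = 91
After iteration 7: m = 7, result = 140
Loop ends.

Final answer: 140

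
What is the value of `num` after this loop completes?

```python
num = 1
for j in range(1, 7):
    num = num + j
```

Let's trace through this code step by step.

Initialize: num = 1
Entering loop: for j in range(1, 7):
After iteration 1: j = 1, num = 2
After iteration 2: j = 2, num = 4
After iteration 3: j = 3, num = 7
After iteration 4: j = 4, num = 11
After iteration 5: j = 5, num = 16
After iteration 6: j = 6, num = 22
Loop ends.

Final answer: 22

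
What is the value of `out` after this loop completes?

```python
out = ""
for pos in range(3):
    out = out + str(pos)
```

Let's trace through this code step by step.

Initialize: out = ''
Entering loop: for pos in range(3):
After iteration 1: pos = 0, out = '0'
After iteration 2: pos = 1, out = '01'
After iteration 3: pos = 2, out = '012'
Loop ends.

Final answer: '012'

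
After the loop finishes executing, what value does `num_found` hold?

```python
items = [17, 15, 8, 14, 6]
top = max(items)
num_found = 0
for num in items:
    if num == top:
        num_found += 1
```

Let's trace through this code step by step.

Initialize: items = [17, 15, 8, 14, 6]
Initialize: top = 17
Initialize: num_found = 0
Entering loop: for num in items:
After iteration 1: num = 17, num_found = 1
After iteration 2: num = 15, num_found = 1
After iteration 3: num = 8, num_found = 1
After iteration 4: num = 14, num_found = 1
After iteration 5: num = 6, num_found = 1
Loop ends.

Final answer: 1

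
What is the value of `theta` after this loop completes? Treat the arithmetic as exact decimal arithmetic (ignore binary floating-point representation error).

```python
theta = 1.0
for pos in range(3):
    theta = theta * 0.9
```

Let's trace through this code step by step.

Initialize: theta = 1.0
Entering loop: for pos in range(3):
After iteration 1: pos = 0, theta = 0.9
After iteration 2: pos = 1, theta = 0.81
After iteration 3: pos = 2, theta = 0.729
Loop ends.

Final answer: 0.729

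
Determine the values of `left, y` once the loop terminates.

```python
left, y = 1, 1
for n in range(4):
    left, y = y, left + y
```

Let's trace through this code step by step.

Initialize: left = 1
Initialize: y = 1
Entering loop: for n in range(4):
After iteration 1: n = 0, left = 1, y = 2
After iteration 2: n = 1, left = 2, y = 3
After iteration 3: n = 2, left = 3, y = 5
After iteration 4: n = 3, left = 5, y = 8
Loop ends.

Final answer: 5, 8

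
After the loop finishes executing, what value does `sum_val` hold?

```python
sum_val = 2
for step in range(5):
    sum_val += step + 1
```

Let's trace through this code step by step.

Initialize: sum_val = 2
Entering loop: for step in range(5):
After iteration 1: step = 0, sum_val = 3
After iteration 2: step = 1, sum_val = 5
After iteration 3: step = 2, sum_val = 8
After iteration 4: step = 3, sum_val = 12
After iteration 5: step = 4, sum_val = 17
Loop ends.

Final answer: 17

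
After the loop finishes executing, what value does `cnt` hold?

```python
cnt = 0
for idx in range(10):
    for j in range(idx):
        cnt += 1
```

Let's trace through this code step by step.

Initialize: cnt = 0
Entering loop: for idx in range(10):
After iteration 1: idx = 0, cnt = 0
After iteration 2: idx = 1, cnt = 1, j = 0
After iteration 3: idx = 2, cnt = 3, j = 1
After iteration 4: idx = 3, cnt = 6, j = 2
After iteration 5: idx = 4, cnt = 10, j = 3
After iteration 6: idx = 5, cnt = 15, j = 4
After iteration 7: idx = 6, cnt = 21, j = 5
After iteration 8: idx = 7, cnt = 28, j = 6
After iteration 9: idx = 8, cnt = 36, j = 7
After iteration 10: idx = 9, cnt = 45, j = 8
Loop ends.

Final answer: 45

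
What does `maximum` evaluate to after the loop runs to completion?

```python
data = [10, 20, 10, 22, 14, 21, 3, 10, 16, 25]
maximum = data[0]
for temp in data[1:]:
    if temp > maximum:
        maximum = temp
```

Let's trace through this code step by step.

Initialize: data = [10, 20, 10, 22, 14, 21, 3, 10, 16, 25]
Initialize: maximum = 10
Entering loop: for temp in data[1:]:
After iteration 1: temp = 20, maximum = 20
After iteration 2: temp = 10, maximum = 20
After iteration 3: temp = 22, maximum = 22
After iteration 4: temp = 14, maximum = 22
After iteration 5: temp = 21, maximum = 22
After iteration 6: temp = 3, maximum = 22
After iteration 7: temp = 10, maximum = 22
After iteration 8: temp = 16, maximum = 22
After iteration 9: temp = 25, maximum = 25
Loop ends.

Final answer: 25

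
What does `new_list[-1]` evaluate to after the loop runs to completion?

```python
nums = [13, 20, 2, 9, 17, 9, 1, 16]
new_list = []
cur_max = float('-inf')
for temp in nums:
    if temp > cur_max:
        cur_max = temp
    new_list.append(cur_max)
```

Let's trace through this code step by step.

Initialize: nums = [13, 20, 2, 9, 17, 9, 1, 16]
Initialize: new_list = []
Initialize: cur_max = -inf
Entering loop: for temp in nums:
After iteration 1: temp = 13, new_list = [13], cur_max = 13
After iteration 2: temp = 20, new_list = [13, 20], cur_max = 20
After iteration 3: temp = 2, new_list = [13, 20, 20], cur_max = 20
After iteration 4: temp = 9, new_list = [13, 20, 20, 20], cur_max = 20
After iteration 5: temp = 17, new_list = [13, 20, 20, 20, 20], cur_max = 20
After iteration 6: temp = 9, new_list = [13, 20, 20, 20, 20, 20], cur_max = 20
After iteration 7: temp = 1, new_list = [13, 20, 20, 20, 20, 20, 20], cur_max = 20
After iteration 8: temp = 16, new_list = [13, 20, 20, 20, 20, 20, 20, 20], cur_max = 20
Loop ends.
new_list[-1] = 20

Final answer: 20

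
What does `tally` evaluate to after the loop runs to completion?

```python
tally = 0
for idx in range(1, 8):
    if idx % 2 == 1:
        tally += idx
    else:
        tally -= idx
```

Let's trace through this code step by step.

Initialize: tally = 0
Entering loop: for idx in range(1, 8):
After iteration 1: idx = 1, tally = 1
After iteration 2: idx = 2, tally = -1
After iteration 3: idx = 3, tally = 2
After iteration 4: idx = 4, tally = -2
After iteration 5: idx = 5, tally = 3
After iteration 6: idx = 6, tally = -3
After iteration 7: idx = 7, tally = 4
Loop ends.

Final answer: 4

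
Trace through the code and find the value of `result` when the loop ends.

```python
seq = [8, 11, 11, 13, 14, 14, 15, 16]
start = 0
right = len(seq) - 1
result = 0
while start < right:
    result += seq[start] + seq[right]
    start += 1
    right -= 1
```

Let's trace through this code step by step.

Initialize: seq = [8, 11, 11, 13, 14, 14, 15, 16]
Initialize: start = 0
Initialize: right = 7
Initialize: result = 0
Entering loop: while start < right:
After iteration 1: start = 1, right = 6, result = 24
After iteration 2: start = 2, right = 5, result = 50
After iteration 3: start = 3, right = 4, result = 75
After iteration 4: start = 4, right = 3, result = 102
Loop ends.

Final answer: 102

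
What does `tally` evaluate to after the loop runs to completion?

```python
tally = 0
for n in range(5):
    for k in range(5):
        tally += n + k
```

Let's trace through this code step by step.

Initialize: tally = 0
Entering loop: for n in range(5):
After iteration 1: n = 0, tally = 10
After iteration 2: n = 1, tally = 25
After iteration 3: n = 2, tally = 45
After iteration 4: n = 3, tally = 70
After iteration 5: n = 4, tally = 100
Loop ends.

Final answer: 100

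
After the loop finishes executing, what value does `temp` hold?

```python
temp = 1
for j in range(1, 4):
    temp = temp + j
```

Let's trace through this code step by step.

Initialize: temp = 1
Entering loop: for j in range(1, 4):
After iteration 1: j = 1, temp = 2
After iteration 2: j = 2, temp = 4
After iteration 3: j = 3, temp = 7
Loop ends.

Final answer: 7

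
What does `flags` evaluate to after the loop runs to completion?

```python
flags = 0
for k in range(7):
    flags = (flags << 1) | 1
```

Let's trace through this code step by step.

Initialize: flags = 0
Entering loop: for k in range(7):
After iteration 1: k = 0, flags = 1
After iteration 2: k = 1, flags = 3
After iteration 3: k = 2, flags = 7
After iteration 4: k = 3, flags = 15
After iteration 5: k = 4, flags = 31
After iteration 6: k = 5, flags = 63
After iteration 7: k = 6, flags = 127
Loop ends.

Final answer: 127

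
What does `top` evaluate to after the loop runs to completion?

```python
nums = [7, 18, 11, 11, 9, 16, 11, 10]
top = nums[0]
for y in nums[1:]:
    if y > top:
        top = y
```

Let's trace through this code step by step.

Initialize: nums = [7, 18, 11, 11, 9, 16, 11, 10]
Initialize: top = 7
Entering loop: for y in nums[1:]:
After iteration 1: y = 18, top = 18
After iteration 2: y = 11, top = 18
After iteration 3: y = 11, top = 18
After iteration 4: y = 9, top = 18
After iteration 5: y = 16, top = 18
After iteration 6: y = 11, top = 18
After iteration 7: y = 10, top = 18
Loop ends.

Final answer: 18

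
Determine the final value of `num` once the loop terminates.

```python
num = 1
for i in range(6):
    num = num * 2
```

Let's trace through this code step by step.

Initialize: num = 1
Entering loop: for i in range(6):
After iteration 1: i = 0, num = 2
After iteration 2: i = 1, num = 4
After iteration 3: i = 2, num = 8
After iteration 4: i = 3, num = 16
After iteration 5: i = 4, num = 32
After iteration 6: i = 5, num = 64
Loop ends.

Final answer: 64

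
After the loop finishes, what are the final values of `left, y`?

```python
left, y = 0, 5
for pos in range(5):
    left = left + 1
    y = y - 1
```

Let's trace through this code step by step.

Initialize: left = 0
Initialize: y = 5
Entering loop: for pos in range(5):
After iteration 1: pos = 0, left = 1, y = 4
After iteration 2: pos = 1, left = 2, y = 3
After iteration 3: pos = 2, left = 3, y = 2
After iteration 4: pos = 3, left = 4, y = 1
After iteration 5: pos = 4, left = 5, y = 0
Loop ends.

Final answer: 5, 0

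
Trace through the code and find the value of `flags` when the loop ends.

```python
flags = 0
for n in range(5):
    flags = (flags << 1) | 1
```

Let's trace through this code step by step.

Initialize: flags = 0
Entering loop: for n in range(5):
After iteration 1: n = 0, flags = 1
After iteration 2: n = 1, flags = 3
After iteration 3: n = 2, flags = 7
After iteration 4: n = 3, flags = 15
After iteration 5: n = 4, flags = 31
Loop ends.

Final answer: 31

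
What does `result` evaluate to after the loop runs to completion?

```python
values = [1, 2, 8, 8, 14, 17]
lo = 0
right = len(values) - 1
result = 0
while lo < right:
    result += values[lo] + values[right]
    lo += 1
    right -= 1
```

Let's trace through this code step by step.

Initialize: values = [1, 2, 8, 8, 14, 17]
Initialize: lo = 0
Initialize: right = 5
Initialize: result = 0
Entering loop: while lo < right:
After iteration 1: lo = 1, right = 4, result = 18
After iteration 2: lo = 2, right = 3, result = 34
After iteration 3: lo = 3, right = 2, result = 50
Loop ends.

Final answer: 50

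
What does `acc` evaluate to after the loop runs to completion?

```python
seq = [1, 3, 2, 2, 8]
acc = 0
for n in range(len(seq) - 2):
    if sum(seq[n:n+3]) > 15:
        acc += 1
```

Let's trace through this code step by step.

Initialize: seq = [1, 3, 2, 2, 8]
Initialize: acc = 0
Entering loop: for n in range(len(seq) - 2):
After iteration 1: n = 0, acc = 0
After iteration 2: n = 1, acc = 0
After iteration 3: n = 2, acc = 0
Loop ends.

Final answer: 0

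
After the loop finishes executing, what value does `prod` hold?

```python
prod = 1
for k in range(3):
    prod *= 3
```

Let's trace through this code step by step.

Initialize: prod = 1
Entering loop: for k in range(3):
After iteration 1: k = 0, prod = 3
After iteration 2: k = 1, prod = 9
After iteration 3: k = 2, prod = 27
Loop ends.

Final answer: 27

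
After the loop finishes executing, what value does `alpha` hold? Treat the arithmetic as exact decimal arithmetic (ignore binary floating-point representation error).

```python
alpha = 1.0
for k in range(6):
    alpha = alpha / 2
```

Let's trace through this code step by step.

Initialize: alpha = 1.0
Entering loop: for k in range(6):
After iteration 1: k = 0, alpha = 0.5
After iteration 2: k = 1, alpha = 0.25
After iteration 3: k = 2, alpha = 0.125
After iteration 4: k = 3, alpha = 0.0625
After iteration 5: k = 4, alpha = 0.03125
After iteration 6: k = 5, alpha = 0.015625
Loop ends.

Final answer: 0.015625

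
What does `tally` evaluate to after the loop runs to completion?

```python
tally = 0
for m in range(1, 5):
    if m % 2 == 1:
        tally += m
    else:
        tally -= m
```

Let's trace through this code step by step.

Initialize: tally = 0
Entering loop: for m in range(1, 5):
After iteration 1: m = 1, tally = 1
After iteration 2: m = 2, tally = -1
After iteration 3: m = 3, tally = 2
After iteration 4: m = 4, tally = -2
Loop ends.

Final answer: -2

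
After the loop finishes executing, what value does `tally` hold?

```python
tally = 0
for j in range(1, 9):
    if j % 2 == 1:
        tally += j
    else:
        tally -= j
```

Let's trace through this code step by step.

Initialize: tally = 0
Entering loop: for j in range(1, 9):
After iteration 1: j = 1, tally = 1
After iteration 2: j = 2, tally = -1
After iteration 3: j = 3, tally = 2
After iteration 4: j = 4, tally = -2
After iteration 5: j = 5, tally = 3
After iteration 6: j = 6, tally = -3
After iteration 7: j = 7, tally = 4
After iteration 8: j = 8, tally = -4
Loop ends.

Final answer: -4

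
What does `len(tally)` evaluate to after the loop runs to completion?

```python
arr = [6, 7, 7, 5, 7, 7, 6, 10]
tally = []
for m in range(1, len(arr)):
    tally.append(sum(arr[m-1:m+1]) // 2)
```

Let's trace through this code step by step.

Initialize: arr = [6, 7, 7, 5, 7, 7, 6, 10]
Initialize: tally = []
Entering loop: for m in range(1, len(arr)):
After iteration 1: m = 1, tally = [6]
After iteration 2: m = 2, tally = [6, 7]
After iteration 3: m = 3, tally = [6, 7, 6]
After iteration 4: m = 4, tally = [6, 7, 6, 6]
After iteration 5: m = 5, tally = [6, 7, 6, 6, 7]
After iteration 6: m = 6, tally = [6, 7, 6, 6, 7, 6]
After iteration 7: m = 7, tally = [6, 7, 6, 6, 7, 6, 8]
Loop ends.
len(tally) = 7

Final answer: 7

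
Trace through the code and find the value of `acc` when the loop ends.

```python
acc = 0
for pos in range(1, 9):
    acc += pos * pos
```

Let's trace through this code step by step.

Initialize: acc = 0
Entering loop: for pos in range(1, 9):
After iteration 1: pos = 1, acc = 1
After iteration 2: pos = 2, acc = 5
After iteration 3: pos = 3, acc = 14
After iteration 4: pos = 4, acc = 30
After iteration 5: pos = 5, acc = 55
After iteration 6: pos = 6, acc = 91
After iteration 7: pos = 7, acc = 140
After iteration 8: pos = 8, acc = 204
Loop ends.

Final answer: 204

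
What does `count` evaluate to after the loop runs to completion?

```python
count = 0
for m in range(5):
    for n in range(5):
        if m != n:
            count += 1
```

Let's trace through this code step by step.

Initialize: count = 0
Entering loop: for m in range(5):
After iteration 1: m = 0, count = 4
After iteration 2: m = 1, count = 8
After iteration 3: m = 2, count = 12
After iteration 4: m = 3, count = 16
After iteration 5: m = 4, count = 20
Loop ends.

Final answer: 20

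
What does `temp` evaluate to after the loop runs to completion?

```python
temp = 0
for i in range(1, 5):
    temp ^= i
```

Let's trace through this code step by step.

Initialize: temp = 0
Entering loop: for i in range(1, 5):
After iteration 1: i = 1, temp = 1
After iteration 2: i = 2, temp = 3
After iteration 3: i = 3, temp = 0
After iteration 4: i = 4, temp = 4
Loop ends.

Final answer: 4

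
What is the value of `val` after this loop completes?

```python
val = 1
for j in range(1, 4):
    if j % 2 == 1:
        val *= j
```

Let's trace through this code step by step.

Initialize: val = 1
Entering loop: for j in range(1, 4):
After iteration 1: j = 1, val = 1
After iteration 2: j = 2, val = 1
After iteration 3: j = 3, val = 3
Loop ends.

Final answer: 3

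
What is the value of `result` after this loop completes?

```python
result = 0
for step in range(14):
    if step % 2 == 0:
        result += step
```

Let's trace through this code step by step.

Initialize: result = 0
Entering loop: for step in range(14):
After iteration 1: step = 0, result = 0
After iteration 2: step = 1, result = 0
After iteration 3: step = 2, result = 2
After iteration 4: step = 3, result = 2
After iteration 5: step = 4, result = 6
After iteration 6: step = 5, result = 6
After iteration 7: step = 6, result = 12
After iteration 8: step = 7, result = 12
After iteration 9: step = 8, result = 20
After iteration 10: step = 9, result = 20
After iteration 11: step = 10, result = 30
After iteration 12: step = 11, result = 30
After iteration 13: step = 12, result = 42
After iteration 14: step = 13, result = 42
Loop ends.

Final answer: 42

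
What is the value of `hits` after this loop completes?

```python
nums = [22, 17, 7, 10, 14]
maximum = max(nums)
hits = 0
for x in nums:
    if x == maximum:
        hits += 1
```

Let's trace through this code step by step.

Initialize: nums = [22, 17, 7, 10, 14]
Initialize: maximum = 22
Initialize: hits = 0
Entering loop: for x in nums:
After iteration 1: x = 22, hits = 1
After iteration 2: x = 17, hits = 1
After iteration 3: x = 7, hits = 1
After iteration 4: x = 10, hits = 1
After iteration 5: x = 14, hits = 1
Loop ends.

Final answer: 1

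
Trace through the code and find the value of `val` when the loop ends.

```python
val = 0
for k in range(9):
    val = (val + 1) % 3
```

Let's trace through this code step by step.

Initialize: val = 0
Entering loop: for k in range(9):
After iteration 1: k = 0, val = 1
After iteration 2: k = 1, val = 2
After iteration 3: k = 2, val = 0
After iteration 4: k = 3, val = 1
After iteration 5: k = 4, val = 2
After iteration 6: k = 5, val = 0
After iteration 7: k = 6, val = 1
After iteration 8: k = 7, val = 2
After iteration 9: k = 8, val = 0
Loop ends.

Final answer: 0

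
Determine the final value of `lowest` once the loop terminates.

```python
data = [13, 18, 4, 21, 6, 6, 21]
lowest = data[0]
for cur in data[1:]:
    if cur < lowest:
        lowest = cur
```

Let's trace through this code step by step.

Initialize: data = [13, 18, 4, 21, 6, 6, 21]
Initialize: lowest = 13
Entering loop: for cur in data[1:]:
After iteration 1: cur = 18, lowest = 13
After iteration 2: cur = 4, lowest = 4
After iteration 3: cur = 21, lowest = 4
After iteration 4: cur = 6, lowest = 4
After iteration 5: cur = 6, lowest = 4
After iteration 6: cur = 21, lowest = 4
Loop ends.

Final answer: 4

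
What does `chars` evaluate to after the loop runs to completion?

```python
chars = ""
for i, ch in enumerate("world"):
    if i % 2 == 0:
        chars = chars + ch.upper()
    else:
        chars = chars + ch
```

Let's trace through this code step by step.

Initialize: chars = ''
Entering loop: for i, ch in enumerate("world"):
After iteration 1: i = 0, ch = 'w', chars = 'W'
After iteration 2: i = 1, ch = 'o', chars = 'Wo'
After iteration 3: i = 2, ch = 'r', chars = 'WoR'
After iteration 4: i = 3, ch = 'l', chars = 'WoRl'
After iteration 5: i = 4, ch = 'd', chars = 'WoRlD'
Loop ends.

Final answer: 'WoRlD'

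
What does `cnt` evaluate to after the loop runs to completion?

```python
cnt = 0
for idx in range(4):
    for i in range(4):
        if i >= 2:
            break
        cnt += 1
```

Let's trace through this code step by step.

Initialize: cnt = 0
Entering loop: for idx in range(4):
After iteration 1: idx = 0, cnt = 2
After iteration 2: idx = 1, cnt = 4
After iteration 3: idx = 2, cnt = 6
After iteration 4: idx = 3, cnt = 8
Loop ends.

Final answer: 8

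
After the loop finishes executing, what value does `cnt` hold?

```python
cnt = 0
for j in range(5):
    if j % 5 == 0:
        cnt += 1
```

Let's trace through this code step by step.

Initialize: cnt = 0
Entering loop: for j in range(5):
After iteration 1: j = 0, cnt = 1
After iteration 2: j = 1, cnt = 1
After iteration 3: j = 2, cnt = 1
After iteration 4: j = 3, cnt = 1
After iteration 5: j = 4, cnt = 1
Loop ends.

Final answer: 1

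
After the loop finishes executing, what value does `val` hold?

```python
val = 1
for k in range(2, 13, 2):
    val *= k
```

Let's trace through this code step by step.

Initialize: val = 1
Entering loop: for k in range(2, 13, 2):
After iteration 1: k = 2, val = 2
After iteration 2: k = 4, val = 8
After iteration 3: k = 6, val = 48
After iteration 4: k = 8, val = 384
After iteration 5: k = 10, val = 3840
After iteration 6: k = 12, val = 46080
Loop ends.

Final answer: 46080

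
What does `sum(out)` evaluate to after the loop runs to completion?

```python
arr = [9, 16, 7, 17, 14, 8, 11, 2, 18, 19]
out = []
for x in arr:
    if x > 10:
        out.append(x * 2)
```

Let's trace through this code step by step.

Initialize: arr = [9, 16, 7, 17, 14, 8, 11, 2, 18, 19]
Initialize: out = []
Entering loop: for x in arr:
After iteration 1: x = 9, out = []
After iteration 2: x = 16, out = [32]
After iteration 3: x = 7, out = [32]
After iteration 4: x = 17, out = [32, 34]
After iteration 5: x = 14, out = [32, 34, 28]
After iteration 6: x = 8, out = [32, 34, 28]
After iteration 7: x = 11, out = [32, 34, 28, 22]
After iteration 8: x = 2, out = [32, 34, 28, 22]
After iteration 9: x = 18, out = [32, 34, 28, 22, 36]
After iteration 10: x = 19, out = [32, 34, 28, 22, 36, 38]
Loop ends.
sum(out) = 190

Final answer: 190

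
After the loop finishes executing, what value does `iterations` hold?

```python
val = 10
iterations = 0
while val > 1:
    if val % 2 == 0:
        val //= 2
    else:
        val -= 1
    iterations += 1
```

Let's trace through this code step by step.

Initialize: val = 10
Initialize: iterations = 0
Entering loop: while val > 1:
After iteration 1: val = 5, iterations = 1
After iteration 2: val = 4, iterations = 2
After iteration 3: val = 2, iterations = 3
After iteration 4: val = 1, iterations = 4
Loop ends.

Final answer: 4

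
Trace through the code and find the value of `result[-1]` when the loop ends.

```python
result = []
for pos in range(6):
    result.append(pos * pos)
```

Let's trace through this code step by step.

Initialize: result = []
Entering loop: for pos in range(6):
After iteration 1: pos = 0, result = [0]
After iteration 2: pos = 1, result = [0, 1]
After iteration 3: pos = 2, result = [0, 1, 4]
After iteration 4: pos = 3, result = [0, 1, 4, 9]
After iteration 5: pos = 4, result = [0, 1, 4, 9, 16]
After iteration 6: pos = 5, result = [0, 1, 4, 9, 16, 25]
Loop ends.
result[-1] = 25

Final answer: 25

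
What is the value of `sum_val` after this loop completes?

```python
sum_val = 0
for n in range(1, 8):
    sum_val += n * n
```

Let's trace through this code step by step.

Initialize: sum_val = 0
Entering loop: for n in range(1, 8):
After iteration 1: n = 1, sum_val = 1
After iteration 2: n = 2, sum_val = 5
After iteration 3: n = 3, sum_val = 14
After iteration 4: n = 4, sum_val = 30
After iteration 5: n = 5, sum_val = 55
After iteration 6: n = 6, sum_val = 91
After iteration 7: n = 7, sum_val = 140
Loop ends.

Final answer: 140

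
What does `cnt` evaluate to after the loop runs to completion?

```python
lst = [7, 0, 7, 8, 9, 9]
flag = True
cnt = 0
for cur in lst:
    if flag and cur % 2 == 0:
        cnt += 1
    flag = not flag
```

Let's trace through this code step by step.

Initialize: lst = [7, 0, 7, 8, 9, 9]
Initialize: flag = True
Initialize: cnt = 0
Entering loop: for cur in lst:
After iteration 1: cur = 7, flag = False, cnt = 0
After iteration 2: cur = 0, flag = True, cnt = 0
After iteration 3: cur = 7, flag = False, cnt = 0
After iteration 4: cur = 8, flag = True, cnt = 0
After iteration 5: cur = 9, flag = False, cnt = 0
After iteration 6: cur = 9, flag = True, cnt = 0
Loop ends.

Final answer: 0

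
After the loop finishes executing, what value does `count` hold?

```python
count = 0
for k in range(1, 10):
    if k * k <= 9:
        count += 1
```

Let's trace through this code step by step.

Initialize: count = 0
Entering loop: for k in range(1, 10):
After iteration 1: k = 1, count = 1
After iteration 2: k = 2, count = 2
After iteration 3: k = 3, count = 3
After iteration 4: k = 4, count = 3
After iteration 5: k = 5, count = 3
After iteration 6: k = 6, count = 3
After iteration 7: k = 7, count = 3
After iteration 8: k = 8, count = 3
After iteration 9: k = 9, count = 3
Loop ends.

Final answer: 3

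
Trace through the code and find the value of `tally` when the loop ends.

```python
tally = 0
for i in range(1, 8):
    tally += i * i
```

Let's trace through this code step by step.

Initialize: tally = 0
Entering loop: for i in range(1, 8):
After iteration 1: i = 1, tally = 1
After iteration 2: i = 2, tally = 5
After iteration 3: i = 3, tally = 14
After iteration 4: i = 4, tally = 30
After iteration 5: i = 5, tally = 55
After iteration 6: i = 6, tally = 91
After iteration 7: i = 7, tally = 140
Loop ends.

Final answer: 140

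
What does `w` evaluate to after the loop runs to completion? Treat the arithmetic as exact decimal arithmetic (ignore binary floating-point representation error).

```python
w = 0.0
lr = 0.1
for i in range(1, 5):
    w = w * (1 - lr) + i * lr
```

Let's trace through this code step by step.

Initialize: w = 0.0
Initialize: lr = 0.1
Entering loop: for i in range(1, 5):
After iteration 1: i = 1, w = 0.1
After iteration 2: i = 2, w = 0.29
After iteration 3: i = 3, w = 0.561
After iteration 4: i = 4, w = 0.9049
Loop ends.

Final answer: 0.9049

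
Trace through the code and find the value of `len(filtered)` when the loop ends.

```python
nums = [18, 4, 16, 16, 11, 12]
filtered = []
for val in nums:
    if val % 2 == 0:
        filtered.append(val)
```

Let's trace through this code step by step.

Initialize: nums = [18, 4, 16, 16, 11, 12]
Initialize: filtered = []
Entering loop: for val in nums:
After iteration 1: val = 18, filtered = [18]
After iteration 2: val = 4, filtered = [18, 4]
After iteration 3: val = 16, filtered = [18, 4, 16]
After iteration 4: val = 16, filtered = [18, 4, 16, 16]
After iteration 5: val = 11, filtered = [18, 4, 16, 16]
After iteration 6: val = 12, filtered = [18, 4, 16, 16, 12]
Loop ends.
len(filtered) = 5

Final answer: 5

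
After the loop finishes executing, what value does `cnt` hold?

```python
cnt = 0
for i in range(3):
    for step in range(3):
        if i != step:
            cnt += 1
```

Let's trace through this code step by step.

Initialize: cnt = 0
Entering loop: for i in range(3):
After iteration 1: i = 0, cnt = 2
After iteration 2: i = 1, cnt = 4
After iteration 3: i = 2, cnt = 6
Loop ends.

Final answer: 6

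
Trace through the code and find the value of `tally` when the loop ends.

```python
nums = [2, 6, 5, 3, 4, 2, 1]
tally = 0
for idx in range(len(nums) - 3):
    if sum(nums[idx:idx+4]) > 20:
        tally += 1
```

Let's trace through this code step by step.

Initialize: nums = [2, 6, 5, 3, 4, 2, 1]
Initialize: tally = 0
Entering loop: for idx in range(len(nums) - 3):
After iteration 1: idx = 0, tally = 0
After iteration 2: idx = 1, tally = 0
After iteration 3: idx = 2, tally = 0
After iteration 4: idx = 3, tally = 0
Loop ends.

Final answer: 0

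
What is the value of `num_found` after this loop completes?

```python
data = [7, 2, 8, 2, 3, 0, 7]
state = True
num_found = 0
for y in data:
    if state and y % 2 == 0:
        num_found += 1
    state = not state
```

Let's trace through this code step by step.

Initialize: data = [7, 2, 8, 2, 3, 0, 7]
Initialize: state = True
Initialize: num_found = 0
Entering loop: for y in data:
After iteration 1: y = 7, state = False, num_found = 0
After iteration 2: y = 2, state = True, num_found = 0
After iteration 3: y = 8, state = False, num_found = 1
After iteration 4: y = 2, state = True, num_found = 1
After iteration 5: y = 3, state = False, num_found = 1
After iteration 6: y = 0, state = True, num_found = 1
After iteration 7: y = 7, state = False, num_found = 1
Loop ends.

Final answer: 1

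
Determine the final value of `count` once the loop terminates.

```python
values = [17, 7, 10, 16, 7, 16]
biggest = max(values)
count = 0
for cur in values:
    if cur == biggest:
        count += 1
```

Let's trace through this code step by step.

Initialize: values = [17, 7, 10, 16, 7, 16]
Initialize: biggest = 17
Initialize: count = 0
Entering loop: for cur in values:
After iteration 1: cur = 17, count = 1
After iteration 2: cur = 7, count = 1
After iteration 3: cur = 10, count = 1
After iteration 4: cur = 16, count = 1
After iteration 5: cur = 7, count = 1
After iteration 6: cur = 16, count = 1
Loop ends.

Final answer: 1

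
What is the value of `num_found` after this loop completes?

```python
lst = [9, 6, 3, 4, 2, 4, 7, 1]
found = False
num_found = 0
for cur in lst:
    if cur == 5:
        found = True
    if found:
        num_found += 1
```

Let's trace through this code step by step.

Initialize: lst = [9, 6, 3, 4, 2, 4, 7, 1]
Initialize: found = False
Initialize: num_found = 0
Entering loop: for cur in lst:
After iteration 1: cur = 9, num_found = 0
After iteration 2: cur = 6, num_found = 0
After iteration 3: cur = 3, num_found = 0
After iteration 4: cur = 4, num_found = 0
After iteration 5: cur = 2, num_found = 0
After iteration 6: cur = 4, num_found = 0
After iteration 7: cur = 7, num_found = 0
After iteration 8: cur = 1, num_found = 0
Loop ends.

Final answer: 0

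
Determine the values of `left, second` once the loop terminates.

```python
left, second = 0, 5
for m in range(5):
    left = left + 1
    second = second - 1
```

Let's trace through this code step by step.

Initialize: left = 0
Initialize: second = 5
Entering loop: for m in range(5):
After iteration 1: m = 0, left = 1, second = 4
After iteration 2: m = 1, left = 2, second = 3
After iteration 3: m = 2, left = 3, second = 2
After iteration 4: m = 3, left = 4, second = 1
After iteration 5: m = 4, left = 5, second = 0
Loop ends.

Final answer: 5, 0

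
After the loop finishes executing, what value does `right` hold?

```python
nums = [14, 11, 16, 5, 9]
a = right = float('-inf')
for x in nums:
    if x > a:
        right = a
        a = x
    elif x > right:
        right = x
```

Let's trace through this code step by step.

Initialize: nums = [14, 11, 16, 5, 9]
Initialize: a = -inf
Initialize: right = -inf
Entering loop: for x in nums:
After iteration 1: x = 14, a = 14, right = -inf
After iteration 2: x = 11, a = 14, right = 11
After iteration 3: x = 16, a = 16, right = 14
After iteration 4: x = 5, a = 16, right = 14
After iteration 5: x = 9, a = 16, right = 14
Loop ends.

Final answer: 14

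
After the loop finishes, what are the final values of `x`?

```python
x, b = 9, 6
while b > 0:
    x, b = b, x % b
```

Let's trace through this code step by step.

Initialize: x = 9
Initialize: b = 6
Entering loop: while b > 0:
After iteration 1: x = 6, b = 3
After iteration 2: x = 3, b = 0
Loop ends.

Final answer: 3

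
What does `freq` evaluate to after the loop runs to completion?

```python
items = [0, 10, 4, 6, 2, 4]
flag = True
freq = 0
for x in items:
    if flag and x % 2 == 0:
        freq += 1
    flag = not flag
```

Let's trace through this code step by step.

Initialize: items = [0, 10, 4, 6, 2, 4]
Initialize: flag = True
Initialize: freq = 0
Entering loop: for x in items:
After iteration 1: x = 0, flag = False, freq = 1
After iteration 2: x = 10, flag = True, freq = 1
After iteration 3: x = 4, flag = False, freq = 2
After iteration 4: x = 6, flag = True, freq = 2
After iteration 5: x = 2, flag = False, freq = 3
After iteration 6: x = 4, flag = True, freq = 3
Loop ends.

Final answer: 3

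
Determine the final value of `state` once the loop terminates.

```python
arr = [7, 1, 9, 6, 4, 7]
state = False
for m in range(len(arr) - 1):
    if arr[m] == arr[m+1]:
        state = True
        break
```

Let's trace through this code step by step.

Initialize: arr = [7, 1, 9, 6, 4, 7]
Initialize: state = False
Entering loop: for m in range(len(arr) - 1):
After iteration 1: m = 0, state = False
After iteration 2: m = 1, state = False
After iteration 3: m = 2, state = False
After iteration 4: m = 3, state = False
After iteration 5: m = 4, state = False
Loop ends.

Final answer: False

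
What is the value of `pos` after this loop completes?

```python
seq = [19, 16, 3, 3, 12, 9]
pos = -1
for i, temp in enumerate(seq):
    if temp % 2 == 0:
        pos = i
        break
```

Let's trace through this code step by step.

Initialize: seq = [19, 16, 3, 3, 12, 9]
Initialize: pos = -1
Entering loop: for i, temp in enumerate(seq):
After iteration 1: i = 0, temp = 19, pos = -1
After iteration 2: i = 1, temp = 16, pos = 1
Loop ends.

Final answer: 1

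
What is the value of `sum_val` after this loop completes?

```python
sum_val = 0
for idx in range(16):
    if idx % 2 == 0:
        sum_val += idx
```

Let's trace through this code step by step.

Initialize: sum_val = 0
Entering loop: for idx in range(16):
After iteration 1: idx = 0, sum_val = 0
After iteration 2: idx = 1, sum_val = 0
After iteration 3: idx = 2, sum_val = 2
After iteration 4: idx = 3, sum_val = 2
After iteration 5: idx = 4, sum_val = 6
After iteration 6: idx = 5, sum_val = 6
After iteration 7: idx = 6, sum_val = 12
After iteration 8: idx = 7, sum_val = 12
After iteration 9: idx = 8, sum_val = 20
After iteration 10: idx = 9, sum_val = 20
After iteration 11: idx = 10, sum_val = 30
After iteration 12: idx = 11, sum_val = 30
After iteration 13: idx = 12, sum_val = 42
After iteration 14: idx = 13, sum_val = 42
After iteration 15: idx = 14, sum_val = 56
After iteration 16: idx = 15, sum_val = 56
Loop ends.

Final answer: 56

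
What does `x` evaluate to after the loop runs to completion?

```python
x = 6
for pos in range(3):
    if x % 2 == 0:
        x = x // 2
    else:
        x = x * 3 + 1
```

Let's trace through this code step by step.

Initialize: x = 6
Entering loop: for pos in range(3):
After iteration 1: pos = 0, x = 3
After iteration 2: pos = 1, x = 10
After iteration 3: pos = 2, x = 5
Loop ends.

Final answer: 5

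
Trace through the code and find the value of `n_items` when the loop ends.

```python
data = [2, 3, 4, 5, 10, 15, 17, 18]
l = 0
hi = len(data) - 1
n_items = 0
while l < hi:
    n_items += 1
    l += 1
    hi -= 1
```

Let's trace through this code step by step.

Initialize: data = [2, 3, 4, 5, 10, 15, 17, 18]
Initialize: l = 0
Initialize: hi = 7
Initialize: n_items = 0
Entering loop: while l < hi:
After iteration 1: l = 1, hi = 6, n_items = 1
After iteration 2: l = 2, hi = 5, n_items = 2
After iteration 3: l = 3, hi = 4, n_items = 3
After iteration 4: l = 4, hi = 3, n_items = 4
Loop ends.

Final answer: 4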